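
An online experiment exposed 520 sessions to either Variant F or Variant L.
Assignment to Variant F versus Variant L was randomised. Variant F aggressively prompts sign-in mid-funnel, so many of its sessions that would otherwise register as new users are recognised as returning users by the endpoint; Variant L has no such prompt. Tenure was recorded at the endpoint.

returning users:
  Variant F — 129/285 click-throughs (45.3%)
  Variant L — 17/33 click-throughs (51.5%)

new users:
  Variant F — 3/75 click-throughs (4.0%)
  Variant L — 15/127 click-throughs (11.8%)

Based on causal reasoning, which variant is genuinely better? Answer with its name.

The stratified and pooled comparisons disagree (Variant L wins within each user tenure; Variant F wins overall), so the answer turns on the causal role of user tenure.
User tenure is recorded after the variant and is itself shifted by it — it sits on the causal path from variant to outcome. Conditioning on a mediator would strip out part of the effect we want; the pooled comparison gives the total causal effect.
Pooled: Variant F 36.7% vs Variant L 20.0%; Variant F is higher overall.

Variant F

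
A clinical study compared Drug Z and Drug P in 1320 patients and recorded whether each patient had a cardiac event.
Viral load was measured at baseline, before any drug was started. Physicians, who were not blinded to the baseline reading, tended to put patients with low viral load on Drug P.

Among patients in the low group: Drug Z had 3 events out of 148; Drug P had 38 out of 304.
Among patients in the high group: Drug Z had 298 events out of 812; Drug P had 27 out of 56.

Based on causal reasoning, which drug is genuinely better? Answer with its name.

Viral load differs across drugs for reasons unrelated to any effect of the drug itself, and it separately predicts the outcome — a classic confounder. We must compare within viral load levels.
Within each level — low: 2.0% vs 12.5%; high: 36.7% vs 48.2% — Drug Z is lower every time.

Drug Z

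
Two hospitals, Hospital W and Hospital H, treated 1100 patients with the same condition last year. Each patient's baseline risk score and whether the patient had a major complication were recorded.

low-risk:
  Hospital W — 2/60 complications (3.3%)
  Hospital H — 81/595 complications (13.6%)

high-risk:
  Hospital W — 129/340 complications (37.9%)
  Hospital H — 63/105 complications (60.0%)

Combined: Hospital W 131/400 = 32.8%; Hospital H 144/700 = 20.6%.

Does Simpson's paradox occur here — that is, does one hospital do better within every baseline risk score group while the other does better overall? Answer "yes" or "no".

yes

Within each baseline risk score level (low-risk 3.3% vs 13.6%; high-risk 37.9% vs 60.0%), Hospital W has the lower rate every time. Pooled: 32.8% vs 20.6% — Hospital H has the lower rate overall. The two comparisons disagree.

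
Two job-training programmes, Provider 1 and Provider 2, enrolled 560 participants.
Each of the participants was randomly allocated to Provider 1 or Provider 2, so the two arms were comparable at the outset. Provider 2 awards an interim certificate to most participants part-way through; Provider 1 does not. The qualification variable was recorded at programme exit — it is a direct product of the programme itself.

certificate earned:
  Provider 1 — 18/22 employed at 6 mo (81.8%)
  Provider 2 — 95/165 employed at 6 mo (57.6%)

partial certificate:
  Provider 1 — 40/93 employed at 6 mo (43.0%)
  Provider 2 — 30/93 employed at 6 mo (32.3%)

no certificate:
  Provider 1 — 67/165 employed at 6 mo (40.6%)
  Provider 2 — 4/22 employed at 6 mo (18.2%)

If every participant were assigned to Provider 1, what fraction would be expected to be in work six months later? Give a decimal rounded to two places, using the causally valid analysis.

The stratified and pooled comparisons disagree (Provider 1 wins within each qualification attained during the programme; Provider 2 wins overall), so the answer turns on the causal role of qualification attained during the programme.
Qualification attained during the programme here is a post-treatment variable shaped by the programme; conditioning on it would introduce bias rather than remove it. The overall comparison is the causal one.
So P(outcome | do(Provider 1)) is just the pooled rate for Provider 1: 125/280 = 0.446.

0.45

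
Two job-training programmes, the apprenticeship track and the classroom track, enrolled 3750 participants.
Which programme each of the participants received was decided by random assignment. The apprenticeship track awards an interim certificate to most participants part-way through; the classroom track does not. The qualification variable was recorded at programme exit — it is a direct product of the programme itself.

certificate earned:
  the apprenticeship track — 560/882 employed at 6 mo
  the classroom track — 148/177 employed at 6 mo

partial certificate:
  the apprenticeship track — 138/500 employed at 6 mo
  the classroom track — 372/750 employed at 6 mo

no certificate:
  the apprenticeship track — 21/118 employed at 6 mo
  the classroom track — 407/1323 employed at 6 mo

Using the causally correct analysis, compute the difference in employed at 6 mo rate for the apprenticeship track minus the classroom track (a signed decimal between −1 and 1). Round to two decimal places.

+0.07

The stratified and pooled comparisons disagree (the classroom track wins within each qualification attained during the programme; the apprenticeship track wins overall), so the answer turns on the causal role of qualification attained during the programme.
Qualification attained during the programme lies on the pathway programme → qualification attained during the programme → outcome, so adjusting for it blocks the indirect effect. For the total causal effect of programme, use the unadjusted pooled rates.
The causal difference is the pooled difference: 0.479 − 0.412 = +0.067.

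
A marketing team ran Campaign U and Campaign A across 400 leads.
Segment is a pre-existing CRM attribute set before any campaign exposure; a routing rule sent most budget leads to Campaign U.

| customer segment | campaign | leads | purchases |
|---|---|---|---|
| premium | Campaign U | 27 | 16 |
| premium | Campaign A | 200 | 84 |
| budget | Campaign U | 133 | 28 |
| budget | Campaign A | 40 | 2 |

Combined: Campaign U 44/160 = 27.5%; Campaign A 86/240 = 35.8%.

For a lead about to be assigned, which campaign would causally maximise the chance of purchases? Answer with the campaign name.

The stratified and pooled comparisons disagree (Campaign U wins within each customer segment; Campaign A wins overall), so the answer turns on the causal role of customer segment.
Customer segment satisfies the back-door criterion: it is not a descendant of the campaign, and it blocks the spurious path from campaign to outcome. Adjusting for it (i.e., using the within-customer segment rates) gives the causal effect.
Within each level — premium: 59.3% vs 42.0%; budget: 21.1% vs 5.0% — Campaign U is higher every time.

Campaign U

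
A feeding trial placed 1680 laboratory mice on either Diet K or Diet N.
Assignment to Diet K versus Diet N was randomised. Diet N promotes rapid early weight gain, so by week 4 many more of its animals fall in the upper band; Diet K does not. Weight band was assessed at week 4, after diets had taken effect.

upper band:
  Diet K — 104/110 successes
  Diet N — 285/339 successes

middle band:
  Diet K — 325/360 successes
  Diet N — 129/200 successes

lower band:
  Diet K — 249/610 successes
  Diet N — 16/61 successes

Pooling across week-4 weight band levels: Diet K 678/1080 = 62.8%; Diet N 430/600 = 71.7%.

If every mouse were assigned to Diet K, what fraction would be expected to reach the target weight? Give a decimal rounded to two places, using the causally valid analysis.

Because the diet influences week-4 weight band, week-4 weight band is a post-treatment mediator, not a confounder. Stratifying on it would bias the estimate; the causal effect is the crude pooled difference.
So P(outcome | do(Diet K)) is just the pooled rate for Diet K: 678/1080 = 0.628.

0.63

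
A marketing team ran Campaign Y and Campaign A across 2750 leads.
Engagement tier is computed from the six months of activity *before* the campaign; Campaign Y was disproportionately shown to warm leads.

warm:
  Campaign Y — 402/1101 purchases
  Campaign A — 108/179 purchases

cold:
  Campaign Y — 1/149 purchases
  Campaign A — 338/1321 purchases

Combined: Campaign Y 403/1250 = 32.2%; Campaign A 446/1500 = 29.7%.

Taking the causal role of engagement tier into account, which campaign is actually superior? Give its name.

Campaign A

Engagement tier differs across campaigns for reasons unrelated to any effect of the campaign itself, and it separately predicts the outcome — a classic confounder. We must compare within engagement tier levels.
Within each level — warm: 36.5% vs 60.3%; cold: 0.7% vs 25.6% — Campaign A is higher every time.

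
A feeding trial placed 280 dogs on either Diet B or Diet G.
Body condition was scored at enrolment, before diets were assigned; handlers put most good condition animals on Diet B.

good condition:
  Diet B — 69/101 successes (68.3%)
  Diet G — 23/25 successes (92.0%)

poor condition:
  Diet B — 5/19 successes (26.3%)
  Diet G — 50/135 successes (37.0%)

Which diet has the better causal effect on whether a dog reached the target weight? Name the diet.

Diet G

Since starting body condition is a pre-existing factor (not a product of the diet) and it affects the outcome on its own, it is a confounder. The stratified rates, not the pooled rate, identify the causal effect.
Within each level — good condition: 68.3% vs 92.0%; poor condition: 26.3% vs 37.0% — Diet G is higher every time.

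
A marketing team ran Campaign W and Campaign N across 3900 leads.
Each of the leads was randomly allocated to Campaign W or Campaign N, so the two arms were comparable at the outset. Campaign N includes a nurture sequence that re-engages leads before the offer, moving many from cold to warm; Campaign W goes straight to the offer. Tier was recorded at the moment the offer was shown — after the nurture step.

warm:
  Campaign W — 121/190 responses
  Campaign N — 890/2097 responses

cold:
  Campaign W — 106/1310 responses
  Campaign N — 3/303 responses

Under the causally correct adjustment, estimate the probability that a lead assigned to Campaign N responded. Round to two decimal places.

Because the campaign influences engagement tier, engagement tier is a post-treatment mediator, not a confounder. Stratifying on it would bias the estimate; the causal effect is the crude pooled difference.
So P(outcome | do(Campaign N)) is just the pooled rate for Campaign N: 893/2400 = 0.372.

0.37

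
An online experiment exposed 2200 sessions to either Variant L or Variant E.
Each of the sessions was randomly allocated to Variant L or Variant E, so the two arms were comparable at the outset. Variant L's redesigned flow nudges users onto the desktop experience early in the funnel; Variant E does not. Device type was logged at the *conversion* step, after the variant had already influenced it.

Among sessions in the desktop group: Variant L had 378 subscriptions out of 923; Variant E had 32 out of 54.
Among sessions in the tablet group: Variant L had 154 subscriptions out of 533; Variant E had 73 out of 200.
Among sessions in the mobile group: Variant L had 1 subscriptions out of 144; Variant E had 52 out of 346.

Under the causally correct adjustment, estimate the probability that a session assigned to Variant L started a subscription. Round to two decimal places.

Within every device type level Variant E has the higher rate, yet pooled Variant L does — Simpson's reversal.
Because the variant influences device type, device type is a post-treatment mediator, not a confounder. Stratifying on it would bias the estimate; the causal effect is the crude pooled difference.
So P(outcome | do(Variant L)) is just the pooled rate for Variant L: 533/1600 = 0.333.

0.33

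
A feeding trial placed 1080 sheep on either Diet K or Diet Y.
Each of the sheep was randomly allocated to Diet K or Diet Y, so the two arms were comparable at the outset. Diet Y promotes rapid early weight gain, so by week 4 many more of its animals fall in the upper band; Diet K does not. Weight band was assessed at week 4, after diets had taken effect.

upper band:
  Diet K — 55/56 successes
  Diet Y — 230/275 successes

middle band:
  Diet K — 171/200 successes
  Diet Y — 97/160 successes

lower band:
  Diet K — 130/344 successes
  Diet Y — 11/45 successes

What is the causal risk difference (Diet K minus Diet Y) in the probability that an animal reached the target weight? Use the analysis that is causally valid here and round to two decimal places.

-0.11

The week-4 weight band-specific comparison favours Diet K throughout, but the pooled figures favour Diet Y. The question is whether to condition on week-4 weight band.
Week-4 weight band lies on the pathway diet → week-4 weight band → outcome, so adjusting for it blocks the indirect effect. For the total causal effect of diet, use the unadjusted pooled rates.
The causal difference is the pooled difference: 0.593 − 0.704 = -0.111.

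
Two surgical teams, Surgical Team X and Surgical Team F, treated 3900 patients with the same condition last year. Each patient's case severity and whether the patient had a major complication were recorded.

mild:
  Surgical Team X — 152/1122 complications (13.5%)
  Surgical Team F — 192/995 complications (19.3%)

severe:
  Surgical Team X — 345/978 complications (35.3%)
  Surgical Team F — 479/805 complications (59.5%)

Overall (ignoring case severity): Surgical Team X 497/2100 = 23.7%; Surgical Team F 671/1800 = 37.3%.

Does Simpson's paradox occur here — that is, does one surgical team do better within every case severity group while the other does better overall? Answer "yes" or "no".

Within each case severity level (mild 13.5% vs 19.3%; severe 35.3% vs 59.5%), Surgical Team X has the lower rate every time. Pooled: 23.7% vs 37.3% — Surgical Team X has the lower rate overall. They agree.

no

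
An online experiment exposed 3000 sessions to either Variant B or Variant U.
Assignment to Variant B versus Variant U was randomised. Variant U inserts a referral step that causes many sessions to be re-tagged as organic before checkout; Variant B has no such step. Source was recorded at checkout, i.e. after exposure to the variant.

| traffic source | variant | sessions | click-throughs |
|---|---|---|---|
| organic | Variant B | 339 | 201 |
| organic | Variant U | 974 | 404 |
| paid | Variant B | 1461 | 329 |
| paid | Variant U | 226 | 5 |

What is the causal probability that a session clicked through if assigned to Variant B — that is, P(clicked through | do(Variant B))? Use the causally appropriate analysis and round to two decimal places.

Traffic source is downstream of the variant. One should not condition on a consequence of treatment, so the overall rates are the right comparison.
So P(outcome | do(Variant B)) is just the pooled rate for Variant B: 530/1800 = 0.294.

0.29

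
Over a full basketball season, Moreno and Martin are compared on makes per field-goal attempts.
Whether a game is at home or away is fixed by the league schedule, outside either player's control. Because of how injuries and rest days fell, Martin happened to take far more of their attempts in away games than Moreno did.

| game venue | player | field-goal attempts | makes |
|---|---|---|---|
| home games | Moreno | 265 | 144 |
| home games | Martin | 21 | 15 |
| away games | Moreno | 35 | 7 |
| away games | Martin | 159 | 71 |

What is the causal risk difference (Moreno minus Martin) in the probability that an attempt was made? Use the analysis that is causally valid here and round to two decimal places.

Game venue differs across players for reasons unrelated to any effect of the player itself, and it separately predicts the outcome — a classic confounder. We must compare within game venue levels.
Adjusting over the population distribution of game venue: 0.596·(0.543−0.714) + 0.404·(0.200−0.447) = -0.201.

-0.20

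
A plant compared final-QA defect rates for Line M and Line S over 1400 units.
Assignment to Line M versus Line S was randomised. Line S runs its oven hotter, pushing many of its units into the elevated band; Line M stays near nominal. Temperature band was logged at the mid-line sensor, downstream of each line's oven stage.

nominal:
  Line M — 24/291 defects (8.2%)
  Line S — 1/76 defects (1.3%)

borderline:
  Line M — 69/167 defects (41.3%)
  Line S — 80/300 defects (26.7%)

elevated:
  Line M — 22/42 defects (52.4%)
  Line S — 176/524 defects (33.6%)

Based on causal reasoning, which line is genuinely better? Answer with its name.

Line M

The in-process temperature band-specific comparison favours Line S throughout, but the pooled figures favour Line M. The question is whether to condition on in-process temperature band.
In-process temperature band is recorded after the line and is itself shifted by it — it sits on the causal path from line to outcome. Conditioning on a mediator would strip out part of the effect we want; the pooled comparison gives the total causal effect.
Pooled: Line M 23.0% vs Line S 28.6%; Line M is lower overall.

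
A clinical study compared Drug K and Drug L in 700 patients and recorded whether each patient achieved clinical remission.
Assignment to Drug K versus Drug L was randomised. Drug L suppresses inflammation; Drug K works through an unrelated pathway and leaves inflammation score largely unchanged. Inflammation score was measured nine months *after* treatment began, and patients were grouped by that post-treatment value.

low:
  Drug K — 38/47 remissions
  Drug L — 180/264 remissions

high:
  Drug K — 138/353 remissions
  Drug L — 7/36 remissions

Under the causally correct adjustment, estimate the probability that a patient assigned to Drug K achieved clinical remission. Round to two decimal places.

0.44

The stratified and pooled comparisons disagree (Drug K wins within each inflammation score; Drug L wins overall), so the answer turns on the causal role of inflammation score.
Stratifying would compare drugs among patients the drugs themselves sorted into inflammation score groups — a form of selection on an intermediate. The unconditioned pooled rates give the total causal effect.
So P(outcome | do(Drug K)) is just the pooled rate for Drug K: 176/400 = 0.440.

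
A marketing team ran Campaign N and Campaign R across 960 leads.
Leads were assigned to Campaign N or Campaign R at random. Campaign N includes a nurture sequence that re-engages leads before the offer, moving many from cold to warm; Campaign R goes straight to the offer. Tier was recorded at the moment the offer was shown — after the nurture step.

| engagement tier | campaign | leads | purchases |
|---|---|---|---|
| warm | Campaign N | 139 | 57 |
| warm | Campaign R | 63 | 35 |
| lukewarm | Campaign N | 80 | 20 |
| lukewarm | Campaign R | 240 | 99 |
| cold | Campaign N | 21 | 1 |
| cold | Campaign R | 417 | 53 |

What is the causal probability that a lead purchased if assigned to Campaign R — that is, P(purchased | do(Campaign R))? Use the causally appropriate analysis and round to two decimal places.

0.26

The stratified and pooled comparisons disagree (Campaign R wins within each engagement tier; Campaign N wins overall), so the answer turns on the causal role of engagement tier.
The distribution of engagement tier is itself part of what the campaign does — it is an intermediate outcome. Holding it fixed would remove that part of the effect; the total effect is the pooled difference.
So P(outcome | do(Campaign R)) is just the pooled rate for Campaign R: 187/720 = 0.260.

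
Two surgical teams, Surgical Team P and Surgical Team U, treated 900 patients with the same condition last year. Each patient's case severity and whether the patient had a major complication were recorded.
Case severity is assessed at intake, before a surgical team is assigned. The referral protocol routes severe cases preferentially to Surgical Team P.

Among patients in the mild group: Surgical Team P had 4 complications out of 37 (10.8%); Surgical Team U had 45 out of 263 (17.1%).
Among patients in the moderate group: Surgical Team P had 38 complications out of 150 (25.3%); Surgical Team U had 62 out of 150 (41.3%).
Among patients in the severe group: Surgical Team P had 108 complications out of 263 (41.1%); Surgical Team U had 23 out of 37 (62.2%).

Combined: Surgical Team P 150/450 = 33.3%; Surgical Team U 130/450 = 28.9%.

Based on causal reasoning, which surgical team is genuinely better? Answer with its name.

Surgical Team P

Within every case severity level Surgical Team P has the lower rate, yet pooled Surgical Team U does — Simpson's reversal.
Case severity differs across surgical teams for reasons unrelated to any effect of the surgical team itself, and it separately predicts the outcome — a classic confounder. We must compare within case severity levels.
Within each level — mild: 10.8% vs 17.1%; moderate: 25.3% vs 41.3%; severe: 41.1% vs 62.2% — Surgical Team P is lower every time.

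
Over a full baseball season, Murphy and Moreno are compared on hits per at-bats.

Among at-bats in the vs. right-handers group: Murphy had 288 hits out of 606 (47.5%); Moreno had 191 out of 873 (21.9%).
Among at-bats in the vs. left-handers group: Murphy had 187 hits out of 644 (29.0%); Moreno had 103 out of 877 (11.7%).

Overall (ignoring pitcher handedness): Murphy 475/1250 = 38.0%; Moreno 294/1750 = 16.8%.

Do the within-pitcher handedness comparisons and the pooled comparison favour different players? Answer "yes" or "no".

no

Within each pitcher handedness level (vs. right-handers 47.5% vs 21.9%; vs. left-handers 29.0% vs 11.7%), Murphy has the higher rate every time. Pooled: 38.0% vs 16.8% — Murphy has the higher rate overall. They agree.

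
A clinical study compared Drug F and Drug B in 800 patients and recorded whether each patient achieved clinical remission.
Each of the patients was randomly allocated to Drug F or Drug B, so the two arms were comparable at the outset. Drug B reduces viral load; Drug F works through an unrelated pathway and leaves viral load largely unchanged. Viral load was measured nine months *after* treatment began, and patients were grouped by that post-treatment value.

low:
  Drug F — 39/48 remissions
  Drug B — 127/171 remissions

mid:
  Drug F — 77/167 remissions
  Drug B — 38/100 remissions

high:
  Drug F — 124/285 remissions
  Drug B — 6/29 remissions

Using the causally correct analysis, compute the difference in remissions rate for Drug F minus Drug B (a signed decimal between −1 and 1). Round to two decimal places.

-0.09

Drug F is higher inside every viral load stratum but Drug B is higher in aggregate. Whether to stratify depends on how viral load relates to the drug.
The distribution of viral load is itself part of what the drug does — it is an intermediate outcome. Holding it fixed would remove that part of the effect; the total effect is the pooled difference.
The causal difference is the pooled difference: 0.480 − 0.570 = -0.090.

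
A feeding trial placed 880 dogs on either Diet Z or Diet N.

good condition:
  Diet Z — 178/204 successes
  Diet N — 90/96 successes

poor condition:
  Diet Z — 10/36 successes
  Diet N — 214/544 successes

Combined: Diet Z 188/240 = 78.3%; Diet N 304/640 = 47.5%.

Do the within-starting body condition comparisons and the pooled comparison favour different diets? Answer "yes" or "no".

yes

Within each starting body condition level (good condition 87.3% vs 93.8%; poor condition 27.8% vs 39.3%), Diet N has the higher rate every time. Pooled: 78.3% vs 47.5% — Diet Z has the higher rate overall. The two comparisons disagree.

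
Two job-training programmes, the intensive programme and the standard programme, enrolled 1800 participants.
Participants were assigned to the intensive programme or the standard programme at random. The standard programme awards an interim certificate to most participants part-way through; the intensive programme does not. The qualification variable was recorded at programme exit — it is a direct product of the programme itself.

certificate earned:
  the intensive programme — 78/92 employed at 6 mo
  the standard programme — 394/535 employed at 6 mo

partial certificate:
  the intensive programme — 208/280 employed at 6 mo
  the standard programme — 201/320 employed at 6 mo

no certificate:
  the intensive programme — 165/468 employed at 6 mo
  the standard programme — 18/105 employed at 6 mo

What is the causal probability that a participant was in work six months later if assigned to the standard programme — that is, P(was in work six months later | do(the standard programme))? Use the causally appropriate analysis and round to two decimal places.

The qualification attained during the programme-specific comparison favours the intensive programme throughout, but the pooled figures favour the standard programme. The question is whether to condition on qualification attained during the programme.
Stratifying would compare programmes among participants the programmes themselves sorted into qualification attained during the programme groups — a form of selection on an intermediate. The unconditioned pooled rates give the total causal effect.
So P(outcome | do(the standard programme)) is just the pooled rate for the standard programme: 613/960 = 0.639.

0.64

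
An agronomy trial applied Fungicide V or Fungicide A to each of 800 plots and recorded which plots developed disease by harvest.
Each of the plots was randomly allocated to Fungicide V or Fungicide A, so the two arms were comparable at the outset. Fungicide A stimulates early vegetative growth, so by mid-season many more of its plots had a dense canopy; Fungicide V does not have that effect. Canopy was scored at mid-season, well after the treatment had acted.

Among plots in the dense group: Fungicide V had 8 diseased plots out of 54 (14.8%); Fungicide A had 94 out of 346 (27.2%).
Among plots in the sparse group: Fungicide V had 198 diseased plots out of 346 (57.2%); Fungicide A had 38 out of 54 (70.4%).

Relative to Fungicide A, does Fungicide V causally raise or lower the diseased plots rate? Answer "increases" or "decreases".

increases

Within every mid-season canopy level Fungicide V has the lower rate, yet pooled Fungicide A does — Simpson's reversal.
The distribution of mid-season canopy is itself part of what the fungicide does — it is an intermediate outcome. Holding it fixed would remove that part of the effect; the total effect is the pooled difference.
Pooled: Fungicide V 51.5% vs Fungicide A 33.0%; Fungicide A is lower overall.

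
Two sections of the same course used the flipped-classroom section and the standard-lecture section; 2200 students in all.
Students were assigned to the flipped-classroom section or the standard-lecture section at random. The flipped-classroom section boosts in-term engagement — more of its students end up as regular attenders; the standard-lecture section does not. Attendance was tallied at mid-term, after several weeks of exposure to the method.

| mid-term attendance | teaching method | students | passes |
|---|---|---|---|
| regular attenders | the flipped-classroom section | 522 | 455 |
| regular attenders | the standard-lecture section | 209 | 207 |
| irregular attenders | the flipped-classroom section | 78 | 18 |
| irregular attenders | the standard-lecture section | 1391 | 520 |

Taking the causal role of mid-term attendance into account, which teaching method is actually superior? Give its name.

the flipped-classroom section

The distribution of mid-term attendance is itself part of what the teaching method does — it is an intermediate outcome. Holding it fixed would remove that part of the effect; the total effect is the pooled difference.
Pooled: the flipped-classroom section 78.8% vs the standard-lecture section 45.4%; the flipped-classroom section is higher overall.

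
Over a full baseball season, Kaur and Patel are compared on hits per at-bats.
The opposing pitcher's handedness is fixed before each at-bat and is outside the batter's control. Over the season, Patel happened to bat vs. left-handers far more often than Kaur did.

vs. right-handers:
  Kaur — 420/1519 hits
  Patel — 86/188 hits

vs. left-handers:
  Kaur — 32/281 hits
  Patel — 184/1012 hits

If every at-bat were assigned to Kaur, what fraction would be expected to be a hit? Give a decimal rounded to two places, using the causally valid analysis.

Within every pitcher handedness level Patel has the higher rate, yet pooled Kaur does — Simpson's reversal.
Since pitcher handedness is a pre-existing factor (not a product of the player) and it affects the outcome on its own, it is a confounder. The stratified rates, not the pooled rate, identify the causal effect.
Standardising Kaur to the population pitcher handedness mix: 0.569·420/1519 + 0.431·32/281 = 0.206.

0.21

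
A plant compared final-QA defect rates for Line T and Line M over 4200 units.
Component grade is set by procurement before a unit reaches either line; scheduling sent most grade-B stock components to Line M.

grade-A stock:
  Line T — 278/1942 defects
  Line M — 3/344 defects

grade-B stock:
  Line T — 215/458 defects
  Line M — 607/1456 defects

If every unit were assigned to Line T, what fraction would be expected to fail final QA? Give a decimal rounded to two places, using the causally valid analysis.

The stratified and pooled comparisons disagree (Line M wins within each component grade; Line T wins overall), so the answer turns on the causal role of component grade.
The imbalance in component grade arose from how units were allocated, not from anything the line did; and component grade independently affects the outcome. The pooled gap is confounded — condition on component grade.
Standardising Line T to the population component grade mix: 0.544·278/1942 + 0.456·215/458 = 0.292.

0.29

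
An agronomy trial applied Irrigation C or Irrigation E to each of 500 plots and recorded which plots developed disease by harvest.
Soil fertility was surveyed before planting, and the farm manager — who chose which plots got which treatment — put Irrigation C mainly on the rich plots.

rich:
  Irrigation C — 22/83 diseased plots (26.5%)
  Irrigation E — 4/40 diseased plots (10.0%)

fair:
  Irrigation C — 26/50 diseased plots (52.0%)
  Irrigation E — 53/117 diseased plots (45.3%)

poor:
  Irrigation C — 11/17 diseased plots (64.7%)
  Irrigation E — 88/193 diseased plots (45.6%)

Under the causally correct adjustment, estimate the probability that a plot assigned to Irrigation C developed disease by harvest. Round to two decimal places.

Here soil fertility is a common cause — it drives both which irrigation a case falls under and the outcome. The crude comparison mixes populations; the stratum-specific rates are the causally relevant ones.
Standardising Irrigation C to the population soil fertility mix: 0.246·22/83 + 0.334·26/50 + 0.420·11/17 = 0.511.

0.51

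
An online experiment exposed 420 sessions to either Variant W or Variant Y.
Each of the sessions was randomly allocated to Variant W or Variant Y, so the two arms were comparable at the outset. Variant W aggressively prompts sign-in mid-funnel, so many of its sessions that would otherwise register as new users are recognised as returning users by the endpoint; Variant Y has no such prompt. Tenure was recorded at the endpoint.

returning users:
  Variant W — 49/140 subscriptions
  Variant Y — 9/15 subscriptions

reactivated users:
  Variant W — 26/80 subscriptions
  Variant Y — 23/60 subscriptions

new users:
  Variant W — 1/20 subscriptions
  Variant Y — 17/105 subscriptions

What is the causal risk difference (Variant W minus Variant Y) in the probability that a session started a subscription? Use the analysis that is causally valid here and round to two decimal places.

The user tenure-specific comparison favours Variant Y throughout, but the pooled figures favour Variant W. The question is whether to condition on user tenure.
The distribution of user tenure is itself part of what the variant does — it is an intermediate outcome. Holding it fixed would remove that part of the effect; the total effect is the pooled difference.
The causal difference is the pooled difference: 0.317 − 0.272 = +0.044.

+0.04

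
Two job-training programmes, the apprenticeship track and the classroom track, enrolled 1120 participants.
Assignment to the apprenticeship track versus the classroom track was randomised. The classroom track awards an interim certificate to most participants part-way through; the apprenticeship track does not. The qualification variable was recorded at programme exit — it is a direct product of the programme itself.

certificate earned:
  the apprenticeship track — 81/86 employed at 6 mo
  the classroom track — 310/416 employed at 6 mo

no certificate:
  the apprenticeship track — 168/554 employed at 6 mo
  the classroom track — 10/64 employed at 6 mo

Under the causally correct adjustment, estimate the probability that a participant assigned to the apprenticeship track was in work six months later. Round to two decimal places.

0.39

Within every qualification attained during the programme level the apprenticeship track has the higher rate, yet pooled the classroom track does — Simpson's reversal.
Because the programme influences qualification attained during the programme, qualification attained during the programme is a post-treatment mediator, not a confounder. Stratifying on it would bias the estimate; the causal effect is the crude pooled difference.
So P(outcome | do(the apprenticeship track)) is just the pooled rate for the apprenticeship track: 249/640 = 0.389.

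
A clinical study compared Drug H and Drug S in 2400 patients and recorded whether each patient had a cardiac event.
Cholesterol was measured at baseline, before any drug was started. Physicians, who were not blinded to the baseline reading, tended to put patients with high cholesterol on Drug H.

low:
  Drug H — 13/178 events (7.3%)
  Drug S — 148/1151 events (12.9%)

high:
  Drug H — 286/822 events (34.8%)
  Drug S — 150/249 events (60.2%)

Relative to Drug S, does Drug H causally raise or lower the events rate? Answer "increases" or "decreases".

decreases

The stratified and pooled comparisons disagree (Drug H wins within each cholesterol; Drug S wins overall), so the answer turns on the causal role of cholesterol.
The imbalance in cholesterol arose from how patients were allocated, not from anything the drug did; and cholesterol independently affects the outcome. The pooled gap is confounded — condition on cholesterol.
Within each level — low: 7.3% vs 12.9%; high: 34.8% vs 60.2% — Drug H is lower every time.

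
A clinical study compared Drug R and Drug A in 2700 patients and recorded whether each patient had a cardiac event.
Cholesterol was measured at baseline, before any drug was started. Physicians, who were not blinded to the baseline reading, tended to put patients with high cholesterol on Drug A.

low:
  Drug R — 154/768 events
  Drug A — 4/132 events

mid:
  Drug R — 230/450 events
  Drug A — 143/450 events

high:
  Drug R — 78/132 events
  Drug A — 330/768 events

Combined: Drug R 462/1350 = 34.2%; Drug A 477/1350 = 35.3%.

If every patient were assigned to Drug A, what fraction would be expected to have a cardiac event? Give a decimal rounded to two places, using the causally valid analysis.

Drug A is lower inside every cholesterol stratum but Drug R is lower in aggregate. Whether to stratify depends on how cholesterol relates to the drug.
Cholesterol differs across drugs for reasons unrelated to any effect of the drug itself, and it separately predicts the outcome — a classic confounder. We must compare within cholesterol levels.
Standardising Drug A to the population cholesterol mix: 0.333·4/132 + 0.333·143/450 + 0.333·330/768 = 0.259.

0.26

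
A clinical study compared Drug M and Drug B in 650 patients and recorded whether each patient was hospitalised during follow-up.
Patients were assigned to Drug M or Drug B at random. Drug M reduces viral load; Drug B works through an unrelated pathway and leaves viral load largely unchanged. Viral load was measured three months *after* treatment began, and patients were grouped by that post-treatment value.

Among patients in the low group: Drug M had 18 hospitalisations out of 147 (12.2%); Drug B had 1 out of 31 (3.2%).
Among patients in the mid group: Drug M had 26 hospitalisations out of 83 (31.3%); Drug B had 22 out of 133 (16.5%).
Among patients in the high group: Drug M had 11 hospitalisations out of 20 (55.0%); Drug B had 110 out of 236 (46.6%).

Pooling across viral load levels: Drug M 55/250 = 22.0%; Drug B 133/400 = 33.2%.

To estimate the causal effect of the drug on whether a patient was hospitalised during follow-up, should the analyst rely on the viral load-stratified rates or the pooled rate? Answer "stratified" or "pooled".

pooled

Drug B is lower inside every viral load stratum but Drug M is lower in aggregate. Whether to stratify depends on how viral load relates to the drug.
Because the drug influences viral load, viral load is a post-treatment mediator, not a confounder. Stratifying on it would bias the estimate; the causal effect is the crude pooled difference.
Pooled: Drug M 22.0% vs Drug B 33.2%; Drug M is lower overall.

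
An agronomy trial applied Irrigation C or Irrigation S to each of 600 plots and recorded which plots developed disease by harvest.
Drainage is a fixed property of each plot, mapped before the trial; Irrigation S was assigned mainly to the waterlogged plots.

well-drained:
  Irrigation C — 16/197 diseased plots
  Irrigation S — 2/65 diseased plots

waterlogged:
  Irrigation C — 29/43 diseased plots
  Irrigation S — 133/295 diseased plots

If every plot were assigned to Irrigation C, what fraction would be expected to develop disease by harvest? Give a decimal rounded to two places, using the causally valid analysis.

0.42

Since field drainage is a pre-existing factor (not a product of the irrigation) and it affects the outcome on its own, it is a confounder. The stratified rates, not the pooled rate, identify the causal effect.
Standardising Irrigation C to the population field drainage mix: 0.437·16/197 + 0.563·29/43 = 0.415.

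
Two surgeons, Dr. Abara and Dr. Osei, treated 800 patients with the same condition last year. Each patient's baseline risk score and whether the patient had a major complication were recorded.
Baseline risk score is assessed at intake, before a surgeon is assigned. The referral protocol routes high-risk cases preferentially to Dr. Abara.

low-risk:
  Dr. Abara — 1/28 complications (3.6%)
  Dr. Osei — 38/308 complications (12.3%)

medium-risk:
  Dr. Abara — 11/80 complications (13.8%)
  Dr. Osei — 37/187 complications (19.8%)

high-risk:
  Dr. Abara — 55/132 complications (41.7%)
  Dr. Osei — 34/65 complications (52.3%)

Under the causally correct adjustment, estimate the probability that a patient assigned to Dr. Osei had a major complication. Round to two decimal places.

0.25

Baseline risk score satisfies the back-door criterion: it is not a descendant of the surgeon, and it blocks the spurious path from surgeon to outcome. Adjusting for it (i.e., using the within-baseline risk score rates) gives the causal effect.
Standardising Dr. Osei to the population baseline risk score mix: 0.420·38/308 + 0.334·37/187 + 0.246·34/65 = 0.247.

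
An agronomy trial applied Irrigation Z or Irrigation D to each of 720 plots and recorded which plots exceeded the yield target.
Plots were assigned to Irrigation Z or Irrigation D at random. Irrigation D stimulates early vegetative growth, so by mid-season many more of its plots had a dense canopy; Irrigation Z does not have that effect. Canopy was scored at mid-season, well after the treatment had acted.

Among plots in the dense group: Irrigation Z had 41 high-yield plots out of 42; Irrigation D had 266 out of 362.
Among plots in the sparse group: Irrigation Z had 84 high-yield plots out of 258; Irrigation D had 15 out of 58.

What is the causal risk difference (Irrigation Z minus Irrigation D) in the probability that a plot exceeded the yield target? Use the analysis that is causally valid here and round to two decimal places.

Mid-season canopy here is a post-treatment variable shaped by the irrigation; conditioning on it would introduce bias rather than remove it. The overall comparison is the causal one.
The causal difference is the pooled difference: 0.417 − 0.669 = -0.252.

-0.25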